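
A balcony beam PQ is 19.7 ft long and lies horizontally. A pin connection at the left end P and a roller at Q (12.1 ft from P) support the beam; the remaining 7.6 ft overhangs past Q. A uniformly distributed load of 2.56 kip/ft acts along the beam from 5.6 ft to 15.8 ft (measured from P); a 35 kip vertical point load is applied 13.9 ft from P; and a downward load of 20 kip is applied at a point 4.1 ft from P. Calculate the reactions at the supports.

Resultant of the distributed load: 2.56 × 10.2 = 26.112 kip at 10.7 ft from P.
ΣM about P: Q_y·12.1 − (2.56·10.2)·10.7 − 35·13.9 − 20·4.1 = 0 → Q_y = 847.8984/12.1 = 70.0742 ≈ 70.07 kip.
ΣF_y = 0: P_y + 70.0742 − 2.56·10.2 − 35 − 20 = 0 → P_y = 11.04 kip.
ΣF_x = 0: no horizontal applied forces, so P_x = 0.

P_x = 0, P_y = 11.04 kip, Q_y = 70.07 kip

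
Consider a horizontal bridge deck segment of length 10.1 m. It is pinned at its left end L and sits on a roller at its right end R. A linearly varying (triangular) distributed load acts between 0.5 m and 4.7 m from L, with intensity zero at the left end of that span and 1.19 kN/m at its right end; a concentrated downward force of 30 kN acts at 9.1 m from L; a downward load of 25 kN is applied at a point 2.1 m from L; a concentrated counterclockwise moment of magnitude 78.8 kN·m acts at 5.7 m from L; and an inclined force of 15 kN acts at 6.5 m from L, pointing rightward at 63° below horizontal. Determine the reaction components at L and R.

Resultant of the triangular load: ½ × 1.19 × 4.2 = 2.499 kN, acting at 3.3 m from L (one-third of the span from the peak).
ΣM about L: R_y·10.1 − (½·1.19·4.2)·3.3 − 30·9.1 − 25·2.1 + 78.8 − 15·sin63°·6.5 = 0 → R_y = 341.82/10.1 = 33.8436 ≈ 33.84 kN.
ΣF_y = 0: L_y + 33.8436 − ½·1.19·4.2 − 30 − 25 − 15·sin63° = 0 → L_y = 37.02 kN.
ΣF_x = 0: L_x + 15·cos63° = 0 → L_x = -6.810 kN.

L_x = -6.810 kN, L_y = 37.02 kN, R_y = 33.84 kN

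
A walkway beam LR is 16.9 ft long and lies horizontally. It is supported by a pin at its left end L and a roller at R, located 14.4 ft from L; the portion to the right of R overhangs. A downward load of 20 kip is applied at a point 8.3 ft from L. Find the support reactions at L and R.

L_x = 0, L_y = 8.472 kip, R_y = 11.53 kip

Taking moments about L: R_y·14.4 − 20·8.3 = 0 → R_y = 166/14.4 = 11.5278 ≈ 11.53 kip.
ΣF_y = 0: L_y + 11.5278 − 20 = 0 → L_y = 8.472 kip.
ΣF_x = 0: no horizontal applied forces, so L_x = 0.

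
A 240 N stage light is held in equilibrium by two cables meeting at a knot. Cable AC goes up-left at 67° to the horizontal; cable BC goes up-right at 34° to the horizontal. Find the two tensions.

ΣF_x = 0: −T_AC·cos67° + T_BC·cos34° = 0 → T_BC = 0.471307·T_AC.
ΣF_y = 0: T_AC·sin67° + T_BC·sin34° = 240.
Substitute: T_AC·(0.920505 + 0.471307·0.559193) = 240 → T_AC = 202.693 ≈ 202.7 N.
Then T_BC = 0.471307 × 202.693 = 95.53 N.

T_AC = 202.7 N, T_BC = 95.53 N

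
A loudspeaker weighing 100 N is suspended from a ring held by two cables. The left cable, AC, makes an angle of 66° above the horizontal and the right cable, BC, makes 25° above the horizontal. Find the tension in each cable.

T_AC = 90.64 N, T_BC = 40.68 N

ΣF_x = 0: −T_AC·cos66° + T_BC·cos25° = 0 → T_BC = 0.448784·T_AC.
ΣF_y = 0: T_AC·sin66° + T_BC·sin25° = 100.
Substitute: T_AC·(0.913545 + 0.448784·0.422618) = 100 → T_AC = 90.6446 ≈ 90.64 N.
Then T_BC = 0.448784 × 90.6446 = 40.68 N.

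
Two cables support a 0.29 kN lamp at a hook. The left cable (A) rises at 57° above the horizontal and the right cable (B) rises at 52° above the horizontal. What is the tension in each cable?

T_A = 0.1888 kN, T_B = 0.1670 kN

ΣF_x = 0: −T_A·cos57° + T_B·cos52° = 0 → T_B = 0.88464·T_A.
ΣF_y = 0: T_A·sin57° + T_B·sin52° = 0.29.
Substitute: T_A·(0.838671 + 0.88464·0.788011) = 0.29 → T_A = 0.188829 ≈ 0.1888 kN.
Then T_B = 0.88464 × 0.188829 = 0.1670 kN.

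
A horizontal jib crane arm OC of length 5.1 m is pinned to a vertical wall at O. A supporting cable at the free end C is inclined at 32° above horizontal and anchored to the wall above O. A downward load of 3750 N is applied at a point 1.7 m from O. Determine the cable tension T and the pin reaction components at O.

T = 2359 N, O_x = 2000 N, O_y = 2500 N

ΣM about O: T·sin32°·5.1 − 3750·1.7 = 0 → T = 6375/(5.1·0.529919) = 2358.85 ≈ 2359 N.
ΣF_x = 0: O_x − T·cos32° = 0 → O_x = 2358.85 × 0.848048 = 2000 N.
ΣF_y = 0: O_y + T·sin32° − 3750 = 0 → O_y = 3750 − 2358.85 × 0.529919 = 2500 N.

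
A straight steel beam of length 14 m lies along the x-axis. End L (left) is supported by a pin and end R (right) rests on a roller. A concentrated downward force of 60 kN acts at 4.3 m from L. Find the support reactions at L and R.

Moments about L: R_y·14 − 60·4.3 = 0 → R_y = 258/14 = 18.4286 ≈ 18.43 kN.
ΣF_y = 0: L_y + 18.4286 − 60 = 0 → L_y = 41.57 kN.
ΣF_x = 0: no horizontal applied forces, so L_x = 0.

L_x = 0, L_y = 41.57 kN, R_y = 18.43 kN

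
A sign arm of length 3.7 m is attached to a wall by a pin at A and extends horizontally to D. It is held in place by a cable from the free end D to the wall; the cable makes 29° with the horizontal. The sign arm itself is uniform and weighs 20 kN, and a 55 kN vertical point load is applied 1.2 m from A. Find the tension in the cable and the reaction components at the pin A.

T = 57.42 kN, A_x = 50.22 kN, A_y = 47.16 kN

ΣM about A: T·sin29°·3.7 − 20·1.85 − 55·1.2 = 0 → T = 103/(3.7·0.48481) = 57.4201 ≈ 57.42 kN.
ΣF_x = 0: A_x − T·cos29° = 0 → A_x = 57.4201 × 0.87462 = 50.22 kN.
ΣF_y = 0: A_y + T·sin29° − 20 − 55 = 0 → A_y = 75 − 57.4201 × 0.48481 = 47.16 kN.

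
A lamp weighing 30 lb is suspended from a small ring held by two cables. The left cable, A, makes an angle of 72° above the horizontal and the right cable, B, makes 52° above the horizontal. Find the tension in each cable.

T_A = 22.28 lb, T_B = 11.18 lb

ΣF_x = 0: −T_A·cos72° + T_B·cos52° = 0 → T_B = 0.501927·T_A.
ΣF_y = 0: T_A·sin72° + T_B·sin52° = 30.
Substitute: T_A·(0.951057 + 0.501927·0.788011) = 30 → T_A = 22.2786 ≈ 22.28 lb.
Then T_B = 0.501927 × 22.2786 = 11.18 lb.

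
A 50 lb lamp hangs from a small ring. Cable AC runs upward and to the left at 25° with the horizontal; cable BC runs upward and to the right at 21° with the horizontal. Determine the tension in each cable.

ΣF_x = 0: −T_AC·cos25° + T_BC·cos21° = 0 → T_BC = 0.970787·T_AC.
ΣF_y = 0: T_AC·sin25° + T_BC·sin21° = 50.
Substitute: T_AC·(0.422618 + 0.970787·0.358368) = 50 → T_AC = 64.8915 ≈ 64.89 lb.
Then T_BC = 0.970787 × 64.8915 = 63.00 lb.

T_AC = 64.89 lb, T_BC = 63.00 lb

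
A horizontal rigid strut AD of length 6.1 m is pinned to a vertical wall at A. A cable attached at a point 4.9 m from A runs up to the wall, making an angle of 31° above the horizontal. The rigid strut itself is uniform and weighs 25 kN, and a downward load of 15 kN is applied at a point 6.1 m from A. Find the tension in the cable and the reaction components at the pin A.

ΣM about A: T·sin31°·4.9 − 25·3.05 − 15·6.1 = 0 → T = 167.75/(4.9·0.515038) = 66.4702 ≈ 66.47 kN.
ΣF_x = 0: A_x − T·cos31° = 0 → A_x = 66.4702 × 0.857167 = 56.98 kN.
ΣF_y = 0: A_y + T·sin31° − 25 − 15 = 0 → A_y = 40 − 66.4702 × 0.515038 = 5.765 kN.

T = 66.47 kN, A_x = 56.98 kN, A_y = 5.765 kN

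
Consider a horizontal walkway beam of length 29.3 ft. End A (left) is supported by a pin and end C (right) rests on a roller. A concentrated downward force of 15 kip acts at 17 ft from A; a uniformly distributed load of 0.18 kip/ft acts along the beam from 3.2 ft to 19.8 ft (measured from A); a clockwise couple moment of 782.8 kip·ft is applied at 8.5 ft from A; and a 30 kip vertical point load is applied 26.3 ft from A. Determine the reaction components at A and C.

Resultant of the distributed load: 0.18 × 16.6 = 2.988 kip at 11.5 ft from A.
ΣM about A: C_y·29.3 − 15·17 − (0.18·16.6)·11.5 − 782.8 − 30·26.3 = 0 → C_y = 1861.162/29.3 = 63.5209 ≈ 63.52 kip.
ΣF_y = 0: A_y + 63.5209 − 15 − 0.18·16.6 − 30 = 0 → A_y = -15.53 kip.
ΣF_x = 0: no horizontal applied forces, so A_x = 0.

A_x = 0, A_y = -15.53 kip, C_y = 63.52 kip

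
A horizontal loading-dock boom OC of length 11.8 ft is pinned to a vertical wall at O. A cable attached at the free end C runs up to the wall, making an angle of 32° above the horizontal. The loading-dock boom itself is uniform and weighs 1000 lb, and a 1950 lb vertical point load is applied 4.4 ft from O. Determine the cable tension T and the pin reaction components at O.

T = 2316 lb, O_x = 1964 lb, O_y = 1723 lb

ΣM about O: T·sin32°·11.8 − 1000·5.9 − 1950·4.4 = 0 → T = 14480/(11.8·0.529919) = 2315.67 ≈ 2316 lb.
ΣF_x = 0: O_x − T·cos32° = 0 → O_x = 2315.67 × 0.848048 = 1964 lb.
ΣF_y = 0: O_y + T·sin32° − 1000 − 1950 = 0 → O_y = 2950 − 2315.67 × 0.529919 = 1723 lb.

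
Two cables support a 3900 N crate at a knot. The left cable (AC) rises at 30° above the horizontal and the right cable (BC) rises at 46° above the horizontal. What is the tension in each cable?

ΣF_x = 0: −T_AC·cos30° + T_BC·cos46° = 0 → T_BC = 1.24669·T_AC.
ΣF_y = 0: T_AC·sin30° + T_BC·sin46° = 3900.
Substitute: T_AC·(0.5 + 1.24669·0.71934) = 3900 → T_AC = 2792.11 ≈ 2792 N.
Then T_BC = 1.24669 × 2792.11 = 3481 N.

T_AC = 2792 N, T_BC = 3481 N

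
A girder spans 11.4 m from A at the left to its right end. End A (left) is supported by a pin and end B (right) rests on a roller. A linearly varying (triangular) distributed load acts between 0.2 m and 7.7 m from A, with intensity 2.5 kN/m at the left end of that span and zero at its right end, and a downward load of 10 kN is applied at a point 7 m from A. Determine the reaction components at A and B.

A_x = 0, A_y = 11.01 kN, B_y = 8.361 kN

Resultant of the triangular load: ½ × 2.5 × 7.5 = 9.375 kN, acting at 2.7 m from A (one-third of the span from the peak).
Moments about A: B_y·11.4 − (½·2.5·7.5)·2.7 − 10·7 = 0 → B_y = 95.3125/11.4 = 8.36075 ≈ 8.361 kN.
ΣF_y = 0: A_y + 8.36075 − ½·2.5·7.5 − 10 = 0 → A_y = 11.01 kN.
ΣF_x = 0: no horizontal applied forces, so A_x = 0.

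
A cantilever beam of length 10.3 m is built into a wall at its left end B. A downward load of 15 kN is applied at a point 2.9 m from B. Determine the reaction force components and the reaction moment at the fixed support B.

B_x = 0, B_y = 15.00 kN, M_B = 43.50 kN·m

ΣF_x = 0: B_x = 0.
ΣF_y = 0: B_y − 15 = 0 → B_y = 15.00 kN.
ΣM about B: M_B − 15·2.9 = 0 → M_B = 43.50 kN·m.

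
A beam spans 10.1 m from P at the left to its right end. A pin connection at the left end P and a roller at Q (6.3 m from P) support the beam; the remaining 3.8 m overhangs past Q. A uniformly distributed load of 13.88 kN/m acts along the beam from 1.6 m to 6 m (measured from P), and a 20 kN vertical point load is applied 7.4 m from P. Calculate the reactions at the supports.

Resultant of the distributed load: 13.88 × 4.4 = 61.072 kN at 3.8 m from P.
Moments about P: Q_y·6.3 − (13.88·4.4)·3.8 − 20·7.4 = 0 → Q_y = 380.0736/6.3 = 60.3291 ≈ 60.33 kN.
ΣF_y = 0: P_y + 60.3291 − 13.88·4.4 − 20 = 0 → P_y = 20.74 kN.
ΣF_x = 0: no horizontal applied forces, so P_x = 0.

P_x = 0, P_y = 20.74 kN, Q_y = 60.33 kN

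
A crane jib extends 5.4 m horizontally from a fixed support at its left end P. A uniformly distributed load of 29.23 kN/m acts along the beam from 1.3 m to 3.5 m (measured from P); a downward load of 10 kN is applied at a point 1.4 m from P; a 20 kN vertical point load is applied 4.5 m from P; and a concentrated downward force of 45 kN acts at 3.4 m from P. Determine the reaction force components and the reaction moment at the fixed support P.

Resultant of the distributed load: 29.23 × 2.2 = 64.306 kN at 2.4 m from P.
ΣF_x = 0: P_x = 0.
ΣF_y = 0: P_y − 29.23·2.2 − 10 − 20 − 45 = 0 → P_y = 139.3 kN.
ΣM about P: M_P − (29.23·2.2)·2.4 − 10·1.4 − 20·4.5 − 45·3.4 = 0 → M_P = 411.3 kN·m.

P_x = 0, P_y = 139.3 kN, M_P = 411.3 kN·m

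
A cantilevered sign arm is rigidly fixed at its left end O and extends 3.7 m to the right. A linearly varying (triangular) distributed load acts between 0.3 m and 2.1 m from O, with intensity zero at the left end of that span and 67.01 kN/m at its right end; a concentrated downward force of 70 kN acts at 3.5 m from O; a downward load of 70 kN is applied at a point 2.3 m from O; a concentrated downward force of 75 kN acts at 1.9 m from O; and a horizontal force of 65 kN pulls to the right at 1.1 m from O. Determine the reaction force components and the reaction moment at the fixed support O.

O_x = -65.00 kN, O_y = 275.3 kN, M_O = 639.0 kN·m

Resultant of the triangular load: ½ × 67.01 × 1.8 = 60.309 kN, acting at 1.5 m from O (one-third of the span from the peak).
ΣF_x = 0: O_x + 65 = 0 → O_x = -65.00 kN.
ΣF_y = 0: O_y − ½·67.01·1.8 − 70 − 70 − 75 = 0 → O_y = 275.3 kN.
ΣM about O: M_O − (½·67.01·1.8)·1.5 − 70·3.5 − 70·2.3 − 75·1.9 = 0 → M_O = 639.0 kN·m.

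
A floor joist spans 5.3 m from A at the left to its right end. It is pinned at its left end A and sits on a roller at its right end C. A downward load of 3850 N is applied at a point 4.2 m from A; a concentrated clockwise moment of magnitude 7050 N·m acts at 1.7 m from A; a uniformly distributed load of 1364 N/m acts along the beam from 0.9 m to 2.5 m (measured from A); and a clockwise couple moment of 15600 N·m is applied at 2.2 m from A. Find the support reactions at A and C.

Resultant of the distributed load: 1364 × 1.6 = 2182.4 N at 1.7 m from A.
Taking moments about A: C_y·5.3 − 3850·4.2 − 7050 − (1364·1.6)·1.7 − 15600 = 0 → C_y = 42530.08/5.3 = 8024.54 ≈ 8025 N.
ΣF_y = 0: A_y + 8024.54 − 3850 − 1364·1.6 = 0 → A_y = -1992 N.
ΣF_x = 0: no horizontal applied forces, so A_x = 0.

A_x = 0, A_y = -1992 N, C_y = 8025 N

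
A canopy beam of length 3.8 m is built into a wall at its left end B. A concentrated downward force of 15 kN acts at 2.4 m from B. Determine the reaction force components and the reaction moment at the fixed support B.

B_x = 0, B_y = 15.00 kN, M_B = 36.00 kN·m

ΣF_x = 0: B_x = 0.
ΣF_y = 0: B_y − 15 = 0 → B_y = 15.00 kN.
ΣM about B: M_B − 15·2.4 = 0 → M_B = 36.00 kN·m.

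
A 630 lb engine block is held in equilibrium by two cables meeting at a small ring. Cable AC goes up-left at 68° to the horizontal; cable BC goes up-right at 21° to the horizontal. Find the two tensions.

ΣF_x = 0: −T_AC·cos68° + T_BC·cos21° = 0 → T_BC = 0.401258·T_AC.
ΣF_y = 0: T_AC·sin68° + T_BC·sin21° = 630.
Substitute: T_AC·(0.927184 + 0.401258·0.358368) = 630 → T_AC = 588.245 ≈ 588.2 lb.
Then T_BC = 0.401258 × 588.245 = 236.0 lb.

T_AC = 588.2 lb, T_BC = 236.0 lb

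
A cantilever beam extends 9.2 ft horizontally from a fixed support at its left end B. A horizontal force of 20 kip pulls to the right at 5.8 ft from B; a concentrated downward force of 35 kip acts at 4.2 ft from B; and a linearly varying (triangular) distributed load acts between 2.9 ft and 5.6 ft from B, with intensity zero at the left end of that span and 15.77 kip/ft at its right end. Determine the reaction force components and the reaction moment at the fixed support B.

B_x = -20.00 kip, B_y = 56.29 kip, M_B = 247.1 kip·ft

Resultant of the triangular load: ½ × 15.77 × 2.7 = 21.2895 kip, acting at 4.7 ft from B (one-third of the span from the peak).
ΣF_x = 0: B_x + 20 = 0 → B_x = -20.00 kip.
ΣF_y = 0: B_y − 35 − ½·15.77·2.7 = 0 → B_y = 56.29 kip.
ΣM about B: M_B − 35·4.2 − (½·15.77·2.7)·4.7 = 0 → M_B = 247.1 kip·ft.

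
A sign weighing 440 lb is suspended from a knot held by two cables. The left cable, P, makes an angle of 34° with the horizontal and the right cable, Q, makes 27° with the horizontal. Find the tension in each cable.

T_P = 448.2 lb, T_Q = 417.1 lb

ΣF_x = 0: −T_P·cos34° + T_Q·cos27° = 0 → T_Q = 0.930451·T_P.
ΣF_y = 0: T_P·sin34° + T_Q·sin27° = 440.
Substitute: T_P·(0.559193 + 0.930451·0.45399) = 440 → T_P = 448.244 ≈ 448.2 lb.
Then T_Q = 0.930451 × 448.244 = 417.1 lb.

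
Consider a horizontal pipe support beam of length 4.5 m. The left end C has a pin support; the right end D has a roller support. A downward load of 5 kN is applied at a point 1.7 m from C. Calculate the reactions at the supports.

Moments about C: D_y·4.5 − 5·1.7 = 0 → D_y = 8.5/4.5 = 1.88889 ≈ 1.889 kN.
ΣF_y = 0: C_y + 1.88889 − 5 = 0 → C_y = 3.111 kN.
ΣF_x = 0: no horizontal applied forces, so C_x = 0.

C_x = 0, C_y = 3.111 kN, D_y = 1.889 kN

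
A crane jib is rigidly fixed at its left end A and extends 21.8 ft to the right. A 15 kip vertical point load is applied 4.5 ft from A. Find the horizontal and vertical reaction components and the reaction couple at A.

A_x = 0, A_y = 15.00 kip, M_A = 67.50 kip·ft

ΣF_x = 0: A_x = 0.
ΣF_y = 0: A_y − 15 = 0 → A_y = 15.00 kip.
ΣM about A: M_A − 15·4.5 = 0 → M_A = 67.50 kip·ft.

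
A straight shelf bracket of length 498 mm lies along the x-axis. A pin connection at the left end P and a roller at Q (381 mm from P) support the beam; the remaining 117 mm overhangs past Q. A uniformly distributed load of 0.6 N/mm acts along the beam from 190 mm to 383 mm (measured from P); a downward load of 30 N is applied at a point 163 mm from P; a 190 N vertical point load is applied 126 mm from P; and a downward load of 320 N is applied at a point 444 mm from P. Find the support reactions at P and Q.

Resultant of the distributed load: 0.6 × 193 = 115.8 N at 286.5 mm from P.
ΣM about P: Q_y·381 − (0.6·193)·286.5 − 30·163 − 190·126 − 320·444 = 0 → Q_y = 204086.7/381 = 535.661 ≈ 535.7 N.
ΣF_y = 0: P_y + 535.661 − 0.6·193 − 30 − 190 − 320 = 0 → P_y = 120.1 N.
ΣF_x = 0: no horizontal applied forces, so P_x = 0.

P_x = 0, P_y = 120.1 N, Q_y = 535.7 N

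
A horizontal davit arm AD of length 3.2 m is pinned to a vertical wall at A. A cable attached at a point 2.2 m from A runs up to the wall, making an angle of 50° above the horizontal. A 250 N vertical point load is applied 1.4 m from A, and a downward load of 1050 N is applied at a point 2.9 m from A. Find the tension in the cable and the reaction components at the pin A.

ΣM about A: T·sin50°·2.2 − 250·1.4 − 1050·2.9 = 0 → T = 3395/(2.2·0.766044) = 2014.48 ≈ 2014 N.
ΣF_x = 0: A_x − T·cos50° = 0 → A_x = 2014.48 × 0.642788 = 1295 N.
ΣF_y = 0: A_y + T·sin50° − 250 − 1050 = 0 → A_y = 1300 − 2014.48 × 0.766044 = -243.2 N.

T = 2014 N, A_x = 1295 N, A_y = -243.2 N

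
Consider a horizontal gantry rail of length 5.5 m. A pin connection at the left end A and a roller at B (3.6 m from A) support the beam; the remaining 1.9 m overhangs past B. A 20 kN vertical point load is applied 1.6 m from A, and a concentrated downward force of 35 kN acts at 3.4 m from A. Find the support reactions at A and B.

Moments about A: B_y·3.6 − 20·1.6 − 35·3.4 = 0 → B_y = 151/3.6 = 41.9444 ≈ 41.94 kN.
ΣF_y = 0: A_y + 41.9444 − 20 − 35 = 0 → A_y = 13.06 kN.
ΣF_x = 0: no horizontal applied forces, so A_x = 0.

A_x = 0, A_y = 13.06 kN, B_y = 41.94 kN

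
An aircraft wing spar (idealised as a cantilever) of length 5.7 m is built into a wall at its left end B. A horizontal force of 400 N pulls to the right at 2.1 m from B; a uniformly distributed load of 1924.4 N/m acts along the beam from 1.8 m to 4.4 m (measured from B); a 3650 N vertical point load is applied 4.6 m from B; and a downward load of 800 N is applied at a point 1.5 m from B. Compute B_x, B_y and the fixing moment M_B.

Resultant of the distributed load: 1924.4 × 2.6 = 5003.44 N at 3.1 m from B.
ΣF_x = 0: B_x + 400 = 0 → B_x = -400.0 N.
ΣF_y = 0: B_y − 1924.4·2.6 − 3650 − 800 = 0 → B_y = 9453 N.
ΣM about B: M_B − (1924.4·2.6)·3.1 − 3650·4.6 − 800·1.5 = 0 → M_B = 33500 N·m.

B_x = -400.0 N, B_y = 9453 N, M_B = 33500 N·m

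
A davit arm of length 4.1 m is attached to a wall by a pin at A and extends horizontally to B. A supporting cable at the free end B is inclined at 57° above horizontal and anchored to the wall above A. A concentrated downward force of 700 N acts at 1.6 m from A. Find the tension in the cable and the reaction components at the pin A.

ΣM about A: T·sin57°·4.1 − 700·1.6 = 0 → T = 1120/(4.1·0.838671) = 325.719 ≈ 325.7 N.
ΣF_x = 0: A_x − T·cos57° = 0 → A_x = 325.719 × 0.544639 = 177.4 N.
ΣF_y = 0: A_y + T·sin57° − 700 = 0 → A_y = 700 − 325.719 × 0.838671 = 426.8 N.

T = 325.7 N, A_x = 177.4 N, A_y = 426.8 N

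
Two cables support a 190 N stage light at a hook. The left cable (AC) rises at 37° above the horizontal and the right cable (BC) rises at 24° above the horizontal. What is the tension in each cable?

T_AC = 198.5 N, T_BC = 173.5 N

ΣF_x = 0: −T_AC·cos37° + T_BC·cos24° = 0 → T_BC = 0.874215·T_AC.
ΣF_y = 0: T_AC·sin37° + T_BC·sin24° = 190.
Substitute: T_AC·(0.601815 + 0.874215·0.406737) = 190 → T_AC = 198.456 ≈ 198.5 N.
Then T_BC = 0.874215 × 198.456 = 173.5 N.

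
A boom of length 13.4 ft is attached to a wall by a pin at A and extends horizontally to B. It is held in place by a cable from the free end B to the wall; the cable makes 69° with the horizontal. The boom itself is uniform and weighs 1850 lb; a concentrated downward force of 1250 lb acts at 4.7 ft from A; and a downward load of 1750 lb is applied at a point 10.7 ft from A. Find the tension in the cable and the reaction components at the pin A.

T = 2957 lb, A_x = 1060 lb, A_y = 2089 lb

ΣM about A: T·sin69°·13.4 − 1850·6.7 − 1250·4.7 − 1750·10.7 = 0 → T = 36995/(13.4·0.93358) = 2957.24 ≈ 2957 lb.
ΣF_x = 0: A_x − T·cos69° = 0 → A_x = 2957.24 × 0.358368 = 1060 lb.
ΣF_y = 0: A_y + T·sin69° − 1850 − 1250 − 1750 = 0 → A_y = 4850 − 2957.24 × 0.93358 = 2089 lb.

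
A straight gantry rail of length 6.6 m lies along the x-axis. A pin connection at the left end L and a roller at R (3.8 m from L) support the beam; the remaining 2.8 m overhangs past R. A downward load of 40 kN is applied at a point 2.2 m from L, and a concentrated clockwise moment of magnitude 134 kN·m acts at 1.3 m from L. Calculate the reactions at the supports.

ΣM about L: R_y·3.8 − 40·2.2 − 134 = 0 → R_y = 222/3.8 = 58.4211 ≈ 58.42 kN.
ΣF_y = 0: L_y + 58.4211 − 40 = 0 → L_y = -18.42 kN.
ΣF_x = 0: no horizontal applied forces, so L_x = 0.

L_x = 0, L_y = -18.42 kN, R_y = 58.42 kN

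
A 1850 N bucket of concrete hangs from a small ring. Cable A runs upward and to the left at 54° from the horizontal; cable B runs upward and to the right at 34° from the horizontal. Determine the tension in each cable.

ΣF_x = 0: −T_A·cos54° + T_B·cos34° = 0 → T_B = 0.708997·T_A.
ΣF_y = 0: T_A·sin54° + T_B·sin34° = 1850.
Substitute: T_A·(0.809017 + 0.708997·0.559193) = 1850 → T_A = 1534.65 ≈ 1535 N.
Then T_B = 0.708997 × 1534.65 = 1088 N.

T_A = 1535 N, T_B = 1088 N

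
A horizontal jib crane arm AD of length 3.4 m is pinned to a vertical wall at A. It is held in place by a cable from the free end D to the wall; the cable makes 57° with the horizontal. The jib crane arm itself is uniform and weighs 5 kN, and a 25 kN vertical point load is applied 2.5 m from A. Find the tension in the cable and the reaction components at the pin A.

ΣM about A: T·sin57°·3.4 − 5·1.7 − 25·2.5 = 0 → T = 71/(3.4·0.838671) = 24.8993 ≈ 24.90 kN.
ΣF_x = 0: A_x − T·cos57° = 0 → A_x = 24.8993 × 0.544639 = 13.56 kN.
ΣF_y = 0: A_y + T·sin57° − 5 − 25 = 0 → A_y = 30 − 24.8993 × 0.838671 = 9.118 kN.

T = 24.90 kN, A_x = 13.56 kN, A_y = 9.118 kN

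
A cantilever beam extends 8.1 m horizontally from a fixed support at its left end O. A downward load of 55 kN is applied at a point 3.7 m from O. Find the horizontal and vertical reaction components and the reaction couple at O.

O_x = 0, O_y = 55.00 kN, M_O = 203.5 kN·m

ΣF_x = 0: O_x = 0.
ΣF_y = 0: O_y − 55 = 0 → O_y = 55.00 kN.
ΣM about O: M_O − 55·3.7 = 0 → M_O = 203.5 kN·m.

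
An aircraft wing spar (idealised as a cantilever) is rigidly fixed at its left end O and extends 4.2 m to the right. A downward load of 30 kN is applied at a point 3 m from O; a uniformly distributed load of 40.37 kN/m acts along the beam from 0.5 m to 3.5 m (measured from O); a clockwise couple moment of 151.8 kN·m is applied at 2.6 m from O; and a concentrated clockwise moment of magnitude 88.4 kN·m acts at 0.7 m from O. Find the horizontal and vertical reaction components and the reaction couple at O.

O_x = 0, O_y = 151.1 kN, M_O = 572.4 kN·m

Resultant of the distributed load: 40.37 × 3 = 121.11 kN at 2 m from O.
ΣF_x = 0: O_x = 0.
ΣF_y = 0: O_y − 30 − 40.37·3 = 0 → O_y = 151.1 kN.
ΣM about O: M_O − 30·3 − (40.37·3)·2 − 151.8 − 88.4 = 0 → M_O = 572.4 kN·m.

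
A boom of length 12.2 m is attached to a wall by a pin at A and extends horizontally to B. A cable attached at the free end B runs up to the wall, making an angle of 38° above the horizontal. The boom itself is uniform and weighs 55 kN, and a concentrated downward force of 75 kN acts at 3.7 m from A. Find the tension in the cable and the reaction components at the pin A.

T = 81.61 kN, A_x = 64.31 kN, A_y = 79.75 kN

ΣM about A: T·sin38°·12.2 − 55·6.1 − 75·3.7 = 0 → T = 613/(12.2·0.615661) = 81.6129 ≈ 81.61 kN.
ΣF_x = 0: A_x − T·cos38° = 0 → A_x = 81.6129 × 0.788011 = 64.31 kN.
ΣF_y = 0: A_y + T·sin38° − 55 − 75 = 0 → A_y = 130 − 81.6129 × 0.615661 = 79.75 kN.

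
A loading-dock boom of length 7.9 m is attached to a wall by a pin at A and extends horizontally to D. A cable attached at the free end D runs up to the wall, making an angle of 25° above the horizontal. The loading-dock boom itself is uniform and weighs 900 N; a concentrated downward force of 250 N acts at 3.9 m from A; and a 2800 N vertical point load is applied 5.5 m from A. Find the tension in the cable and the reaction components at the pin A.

ΣM about A: T·sin25°·7.9 − 900·3.95 − 250·3.9 − 2800·5.5 = 0 → T = 19930/(7.9·0.422618) = 5969.42 ≈ 5969 N.
ΣF_x = 0: A_x − T·cos25° = 0 → A_x = 5969.42 × 0.906308 = 5410 N.
ΣF_y = 0: A_y + T·sin25° − 900 − 250 − 2800 = 0 → A_y = 3950 − 5969.42 × 0.422618 = 1427 N.

T = 5969 N, A_x = 5410 N, A_y = 1427 N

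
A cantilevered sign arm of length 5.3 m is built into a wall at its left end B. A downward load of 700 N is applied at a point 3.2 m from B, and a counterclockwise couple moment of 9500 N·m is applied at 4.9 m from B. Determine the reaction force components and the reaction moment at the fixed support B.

B_x = 0, B_y = 700.0 N, M_B = -7260 N·m

ΣF_x = 0: B_x = 0.
ΣF_y = 0: B_y − 700 = 0 → B_y = 700.0 N.
ΣM about B: M_B − 700·3.2 + 9500 = 0 → M_B = -7260 N·m.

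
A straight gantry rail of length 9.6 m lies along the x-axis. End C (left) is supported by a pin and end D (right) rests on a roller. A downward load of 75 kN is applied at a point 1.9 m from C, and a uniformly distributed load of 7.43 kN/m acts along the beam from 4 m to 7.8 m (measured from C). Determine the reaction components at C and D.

Resultant of the distributed load: 7.43 × 3.8 = 28.234 kN at 5.9 m from C.
Taking moments about C: D_y·9.6 − 75·1.9 − (7.43·3.8)·5.9 = 0 → D_y = 309.0806/9.6 = 32.1959 ≈ 32.20 kN.
ΣF_y = 0: C_y + 32.1959 − 75 − 7.43·3.8 = 0 → C_y = 71.04 kN.
ΣF_x = 0: no horizontal applied forces, so C_x = 0.

C_x = 0, C_y = 71.04 kN, D_y = 32.20 kN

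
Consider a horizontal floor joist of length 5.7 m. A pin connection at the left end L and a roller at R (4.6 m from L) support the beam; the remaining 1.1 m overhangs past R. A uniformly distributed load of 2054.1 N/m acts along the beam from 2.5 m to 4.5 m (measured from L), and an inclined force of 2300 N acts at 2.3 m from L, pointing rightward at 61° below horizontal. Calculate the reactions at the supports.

Resultant of the distributed load: 2054.1 × 2 = 4108.2 N at 3.5 m from L.
Moments about L: R_y·4.6 − (2054.1·2)·3.5 − 2300·sin61°·2.3 = 0 → R_y = 19005.4/4.6 = 4131.61 ≈ 4132 N.
ΣF_y = 0: L_y + 4131.61 − 2054.1·2 − 2300·sin61° = 0 → L_y = 1988 N.
ΣF_x = 0: L_x + 2300·cos61° = 0 → L_x = -1115 N.

L_x = -1115 N, L_y = 1988 N, R_y = 4132 N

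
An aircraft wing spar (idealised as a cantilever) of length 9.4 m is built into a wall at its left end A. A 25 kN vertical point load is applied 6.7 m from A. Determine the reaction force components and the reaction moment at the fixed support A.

A_x = 0, A_y = 25.00 kN, M_A = 167.5 kN·m

ΣF_x = 0: A_x = 0.
ΣF_y = 0: A_y − 25 = 0 → A_y = 25.00 kN.
ΣM about A: M_A − 25·6.7 = 0 → M_A = 167.5 kN·m.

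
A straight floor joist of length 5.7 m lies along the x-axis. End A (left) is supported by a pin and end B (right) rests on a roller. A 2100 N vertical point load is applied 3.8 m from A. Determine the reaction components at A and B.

A_x = 0, A_y = 700.0 N, B_y = 1400 N

Moments about A: B_y·5.7 − 2100·3.8 = 0 → B_y = 7980/5.7 = 1400 N.
ΣF_y = 0: A_y + 1400 − 2100 = 0 → A_y = 700.0 N.
ΣF_x = 0: no horizontal applied forces, so A_x = 0.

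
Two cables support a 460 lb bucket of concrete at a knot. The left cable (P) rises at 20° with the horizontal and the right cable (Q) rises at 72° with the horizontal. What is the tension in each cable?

T_P = 142.2 lb, T_Q = 432.5 lb

ΣF_x = 0: −T_P·cos20° + T_Q·cos72° = 0 → T_Q = 3.04091·T_P.
ΣF_y = 0: T_P·sin20° + T_Q·sin72° = 460.
Substitute: T_P·(0.34202 + 3.04091·0.951057) = 460 → T_P = 142.234 ≈ 142.2 lb.
Then T_Q = 3.04091 × 142.234 = 432.5 lb.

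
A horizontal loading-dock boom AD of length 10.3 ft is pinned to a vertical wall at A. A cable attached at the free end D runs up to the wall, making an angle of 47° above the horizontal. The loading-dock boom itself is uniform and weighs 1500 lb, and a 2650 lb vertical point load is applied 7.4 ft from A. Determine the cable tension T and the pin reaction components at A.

ΣM about A: T·sin47°·10.3 − 1500·5.15 − 2650·7.4 = 0 → T = 27335/(10.3·0.731354) = 3628.73 ≈ 3629 lb.
ΣF_x = 0: A_x − T·cos47° = 0 → A_x = 3628.73 × 0.681998 = 2475 lb.
ΣF_y = 0: A_y + T·sin47° − 1500 − 2650 = 0 → A_y = 4150 − 3628.73 × 0.731354 = 1496 lb.

T = 3629 lb, A_x = 2475 lb, A_y = 1496 lb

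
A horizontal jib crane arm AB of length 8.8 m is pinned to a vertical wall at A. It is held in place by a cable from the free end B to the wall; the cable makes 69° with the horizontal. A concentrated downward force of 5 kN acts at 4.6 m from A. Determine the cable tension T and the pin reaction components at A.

T = 2.800 kN, A_x = 1.003 kN, A_y = 2.386 kN

ΣM about A: T·sin69°·8.8 − 5·4.6 = 0 → T = 23/(8.8·0.93358) = 2.79958 ≈ 2.800 kN.
ΣF_x = 0: A_x − T·cos69° = 0 → A_x = 2.79958 × 0.358368 = 1.003 kN.
ΣF_y = 0: A_y + T·sin69° − 5 = 0 → A_y = 5 − 2.79958 × 0.93358 = 2.386 kN.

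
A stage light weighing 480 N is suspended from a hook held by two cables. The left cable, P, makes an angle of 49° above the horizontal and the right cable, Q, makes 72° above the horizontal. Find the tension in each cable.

T_P = 173.0 N, T_Q = 367.4 N

ΣF_x = 0: −T_P·cos49° + T_Q·cos72° = 0 → T_Q = 2.12305·T_P.
ΣF_y = 0: T_P·sin49° + T_Q·sin72° = 480.
Substitute: T_P·(0.75471 + 2.12305·0.951057) = 480 → T_P = 173.045 ≈ 173.0 N.
Then T_Q = 2.12305 × 173.045 = 367.4 N.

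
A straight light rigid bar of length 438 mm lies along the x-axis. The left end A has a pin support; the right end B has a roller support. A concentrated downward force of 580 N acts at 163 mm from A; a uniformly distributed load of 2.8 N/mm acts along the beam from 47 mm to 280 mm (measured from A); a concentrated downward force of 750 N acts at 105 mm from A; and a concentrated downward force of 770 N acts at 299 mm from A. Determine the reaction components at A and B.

A_x = 0, A_y = 1588 N, B_y = 1165 N

Resultant of the distributed load: 2.8 × 233 = 652.4 N at 163.5 mm from A.
ΣM about A: B_y·438 − 580·163 − (2.8·233)·163.5 − 750·105 − 770·299 = 0 → B_y = 510187.4/438 = 1164.81 ≈ 1165 N.
ΣF_y = 0: A_y + 1164.81 − 580 − 2.8·233 − 750 − 770 = 0 → A_y = 1588 N.
ΣF_x = 0: no horizontal applied forces, so A_x = 0.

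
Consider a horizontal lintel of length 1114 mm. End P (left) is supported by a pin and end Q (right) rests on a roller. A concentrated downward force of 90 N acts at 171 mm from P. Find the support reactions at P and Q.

P_x = 0, P_y = 76.18 N, Q_y = 13.82 N

Moments about P: Q_y·1114 − 90·171 = 0 → Q_y = 15390/1114 = 13.8151 ≈ 13.82 N.
ΣF_y = 0: P_y + 13.8151 − 90 = 0 → P_y = 76.18 N.
ΣF_x = 0: no horizontal applied forces, so P_x = 0.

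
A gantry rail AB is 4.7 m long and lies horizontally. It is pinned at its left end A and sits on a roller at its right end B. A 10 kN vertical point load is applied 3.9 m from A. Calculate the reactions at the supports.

Moments about A: B_y·4.7 − 10·3.9 = 0 → B_y = 39/4.7 = 8.29787 ≈ 8.298 kN.
ΣF_y = 0: A_y + 8.29787 − 10 = 0 → A_y = 1.702 kN.
ΣF_x = 0: no horizontal applied forces, so A_x = 0.

A_x = 0, A_y = 1.702 kN, B_y = 8.298 kN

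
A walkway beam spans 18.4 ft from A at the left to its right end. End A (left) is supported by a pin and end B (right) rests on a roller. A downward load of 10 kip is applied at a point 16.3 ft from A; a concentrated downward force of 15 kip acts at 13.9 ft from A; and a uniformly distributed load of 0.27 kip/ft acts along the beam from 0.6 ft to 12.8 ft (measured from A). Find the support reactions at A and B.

A_x = 0, A_y = 6.904 kip, B_y = 21.39 kip

Resultant of the distributed load: 0.27 × 12.2 = 3.294 kip at 6.7 ft from A.
ΣM about A: B_y·18.4 − 10·16.3 − 15·13.9 − (0.27·12.2)·6.7 = 0 → B_y = 393.5698/18.4 = 21.3897 ≈ 21.39 kip.
ΣF_y = 0: A_y + 21.3897 − 10 − 15 − 0.27·12.2 = 0 → A_y = 6.904 kip.
ΣF_x = 0: no horizontal applied forces, so A_x = 0.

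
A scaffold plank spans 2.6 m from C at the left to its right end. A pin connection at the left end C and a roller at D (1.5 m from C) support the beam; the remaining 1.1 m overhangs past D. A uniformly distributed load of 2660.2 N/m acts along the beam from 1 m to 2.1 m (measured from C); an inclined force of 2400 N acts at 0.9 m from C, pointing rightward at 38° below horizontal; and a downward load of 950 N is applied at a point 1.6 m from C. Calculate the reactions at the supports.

Resultant of the distributed load: 2660.2 × 1.1 = 2926.22 N at 1.55 m from C.
Moments about C: D_y·1.5 − (2660.2·1.1)·1.55 − 2400·sin38°·0.9 − 950·1.6 = 0 → D_y = 7385.47/1.5 = 4923.65 ≈ 4924 N.
ΣF_y = 0: C_y + 4923.65 − 2660.2·1.1 − 2400·sin38° − 950 = 0 → C_y = 430.2 N.
ΣF_x = 0: C_x + 2400·cos38° = 0 → C_x = -1891 N.

C_x = -1891 N, C_y = 430.2 N, D_y = 4924 N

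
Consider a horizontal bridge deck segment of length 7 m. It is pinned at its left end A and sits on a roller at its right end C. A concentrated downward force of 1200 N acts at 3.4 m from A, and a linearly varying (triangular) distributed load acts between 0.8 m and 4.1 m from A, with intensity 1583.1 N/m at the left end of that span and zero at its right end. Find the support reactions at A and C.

Resultant of the triangular load: ½ × 1583.1 × 3.3 = 2612.115 N, acting at 1.9 m from A (one-third of the span from the peak).
Moments about A: C_y·7 − 1200·3.4 − (½·1583.1·3.3)·1.9 = 0 → C_y = 9043.0185/7 = 1291.86 ≈ 1292 N.
ΣF_y = 0: A_y + 1291.86 − 1200 − ½·1583.1·3.3 = 0 → A_y = 2520 N.
ΣF_x = 0: no horizontal applied forces, so A_x = 0.

A_x = 0, A_y = 2520 N, C_y = 1292 N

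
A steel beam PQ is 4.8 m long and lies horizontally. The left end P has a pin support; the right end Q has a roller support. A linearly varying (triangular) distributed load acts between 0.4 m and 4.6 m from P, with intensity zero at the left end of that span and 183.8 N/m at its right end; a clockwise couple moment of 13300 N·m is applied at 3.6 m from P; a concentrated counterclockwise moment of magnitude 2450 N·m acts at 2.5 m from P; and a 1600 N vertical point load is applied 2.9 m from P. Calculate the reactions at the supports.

P_x = 0, P_y = -1498 N, Q_y = 3484 N

Resultant of the triangular load: ½ × 183.8 × 4.2 = 385.98 N, acting at 3.2 m from P (one-third of the span from the peak).
Taking moments about P: Q_y·4.8 − (½·183.8·4.2)·3.2 − 13300 + 2450 − 1600·2.9 = 0 → Q_y = 16725.136/4.8 = 3484.4 ≈ 3484 N.
ΣF_y = 0: P_y + 3484.4 − ½·183.8·4.2 − 1600 = 0 → P_y = -1498 N.
ΣF_x = 0: no horizontal applied forces, so P_x = 0.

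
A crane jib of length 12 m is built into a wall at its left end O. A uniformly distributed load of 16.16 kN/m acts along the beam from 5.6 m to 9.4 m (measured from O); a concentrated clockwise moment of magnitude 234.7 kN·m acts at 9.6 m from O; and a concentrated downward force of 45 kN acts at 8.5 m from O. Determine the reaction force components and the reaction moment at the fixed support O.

Resultant of the distributed load: 16.16 × 3.8 = 61.408 kN at 7.5 m from O.
ΣF_x = 0: O_x = 0.
ΣF_y = 0: O_y − 16.16·3.8 − 45 = 0 → O_y = 106.4 kN.
ΣM about O: M_O − (16.16·3.8)·7.5 − 234.7 − 45·8.5 = 0 → M_O = 1078 kN·m.

O_x = 0, O_y = 106.4 kN, M_O = 1078 kN·m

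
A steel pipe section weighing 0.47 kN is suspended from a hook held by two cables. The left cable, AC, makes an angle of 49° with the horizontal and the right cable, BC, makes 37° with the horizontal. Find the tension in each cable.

ΣF_x = 0: −T_AC·cos49° + T_BC·cos37° = 0 → T_BC = 0.821475·T_AC.
ΣF_y = 0: T_AC·sin49° + T_BC·sin37° = 0.47.
Substitute: T_AC·(0.75471 + 0.821475·0.601815) = 0.47 → T_AC = 0.376275 ≈ 0.3763 kN.
Then T_BC = 0.821475 × 0.376275 = 0.3091 kN.

T_AC = 0.3763 kN, T_BC = 0.3091 kN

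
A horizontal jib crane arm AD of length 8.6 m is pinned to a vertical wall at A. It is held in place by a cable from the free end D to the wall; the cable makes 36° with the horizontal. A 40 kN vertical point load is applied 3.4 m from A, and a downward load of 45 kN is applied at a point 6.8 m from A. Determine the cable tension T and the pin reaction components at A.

ΣM about A: T·sin36°·8.6 − 40·3.4 − 45·6.8 = 0 → T = 442/(8.6·0.587785) = 87.439 ≈ 87.44 kN.
ΣF_x = 0: A_x − T·cos36° = 0 → A_x = 87.439 × 0.809017 = 70.74 kN.
ΣF_y = 0: A_y + T·sin36° − 40 − 45 = 0 → A_y = 85 − 87.439 × 0.587785 = 33.60 kN.

T = 87.44 kN, A_x = 70.74 kN, A_y = 33.60 kN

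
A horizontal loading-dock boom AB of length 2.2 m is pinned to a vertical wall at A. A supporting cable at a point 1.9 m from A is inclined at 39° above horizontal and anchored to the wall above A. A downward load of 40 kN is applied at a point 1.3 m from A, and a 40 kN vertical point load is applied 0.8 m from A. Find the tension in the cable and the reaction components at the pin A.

T = 70.25 kN, A_x = 54.60 kN, A_y = 35.79 kN

ΣM about A: T·sin39°·1.9 − 40·1.3 − 40·0.8 = 0 → T = 84/(1.9·0.62932) = 70.2513 ≈ 70.25 kN.
ΣF_x = 0: A_x − T·cos39° = 0 → A_x = 70.2513 × 0.777146 = 54.60 kN.
ΣF_y = 0: A_y + T·sin39° − 40 − 40 = 0 → A_y = 80 − 70.2513 × 0.62932 = 35.79 kN.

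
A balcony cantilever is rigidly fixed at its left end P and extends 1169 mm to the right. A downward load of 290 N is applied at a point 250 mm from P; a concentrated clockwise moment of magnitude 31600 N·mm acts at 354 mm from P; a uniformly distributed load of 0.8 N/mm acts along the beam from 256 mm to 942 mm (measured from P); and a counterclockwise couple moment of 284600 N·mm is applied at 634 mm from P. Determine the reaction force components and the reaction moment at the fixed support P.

P_x = 0, P_y = 838.8 N, M_P = 148200 N·mm

Resultant of the distributed load: 0.8 × 686 = 548.8 N at 599 mm from P.
ΣF_x = 0: P_x = 0.
ΣF_y = 0: P_y − 290 − 0.8·686 = 0 → P_y = 838.8 N.
ΣM about P: M_P − 290·250 − 31600 − (0.8·686)·599 + 284600 = 0 → M_P = 148200 N·mm.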